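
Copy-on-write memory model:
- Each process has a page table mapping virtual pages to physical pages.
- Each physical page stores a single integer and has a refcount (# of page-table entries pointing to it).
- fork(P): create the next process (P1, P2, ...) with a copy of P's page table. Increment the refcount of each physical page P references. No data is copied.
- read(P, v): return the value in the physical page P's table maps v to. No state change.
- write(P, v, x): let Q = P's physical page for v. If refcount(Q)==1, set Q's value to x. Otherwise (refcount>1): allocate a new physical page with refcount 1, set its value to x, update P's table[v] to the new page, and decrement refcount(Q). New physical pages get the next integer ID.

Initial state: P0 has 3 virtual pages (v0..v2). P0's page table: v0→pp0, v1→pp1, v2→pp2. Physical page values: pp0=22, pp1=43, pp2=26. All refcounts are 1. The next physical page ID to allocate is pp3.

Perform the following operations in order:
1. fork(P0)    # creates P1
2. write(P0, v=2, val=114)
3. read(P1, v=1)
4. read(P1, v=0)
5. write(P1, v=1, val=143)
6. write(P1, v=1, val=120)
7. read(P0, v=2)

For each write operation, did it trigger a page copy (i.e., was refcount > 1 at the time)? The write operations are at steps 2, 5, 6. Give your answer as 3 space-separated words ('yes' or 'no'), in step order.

Op 1: fork(P0) -> P1. 3 ppages; refcounts: pp0:2 pp1:2 pp2:2
Op 2: write(P0, v2, 114). refcount(pp2)=2>1 -> COPY to pp3. 4 ppages; refcounts: pp0:2 pp1:2 pp2:1 pp3:1
Op 3: read(P1, v1) -> 43. No state change.
Op 4: read(P1, v0) -> 22. No state change.
Op 5: write(P1, v1, 143). refcount(pp1)=2>1 -> COPY to pp4. 5 ppages; refcounts: pp0:2 pp1:1 pp2:1 pp3:1 pp4:1
Op 6: write(P1, v1, 120). refcount(pp4)=1 -> write in place. 5 ppages; refcounts: pp0:2 pp1:1 pp2:1 pp3:1 pp4:1
Op 7: read(P0, v2) -> 114. No state change.

yes yes no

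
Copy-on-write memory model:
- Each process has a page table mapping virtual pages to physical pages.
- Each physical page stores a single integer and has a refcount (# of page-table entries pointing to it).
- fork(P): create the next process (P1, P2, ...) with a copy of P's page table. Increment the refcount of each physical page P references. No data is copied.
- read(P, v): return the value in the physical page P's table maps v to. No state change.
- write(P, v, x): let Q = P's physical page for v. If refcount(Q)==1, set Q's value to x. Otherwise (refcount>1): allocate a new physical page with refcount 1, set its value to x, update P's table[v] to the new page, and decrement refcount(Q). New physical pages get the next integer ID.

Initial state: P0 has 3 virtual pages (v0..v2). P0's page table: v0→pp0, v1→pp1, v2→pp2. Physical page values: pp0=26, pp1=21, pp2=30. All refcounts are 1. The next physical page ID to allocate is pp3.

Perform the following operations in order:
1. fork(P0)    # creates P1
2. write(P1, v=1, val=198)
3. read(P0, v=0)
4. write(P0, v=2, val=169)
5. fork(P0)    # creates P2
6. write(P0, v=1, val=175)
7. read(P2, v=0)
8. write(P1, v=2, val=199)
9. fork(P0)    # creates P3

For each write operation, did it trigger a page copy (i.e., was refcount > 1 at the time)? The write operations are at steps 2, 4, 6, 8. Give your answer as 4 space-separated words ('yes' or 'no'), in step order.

Op 1: fork(P0) -> P1. 3 ppages; refcounts: pp0:2 pp1:2 pp2:2
Op 2: write(P1, v1, 198). refcount(pp1)=2>1 -> COPY to pp3. 4 ppages; refcounts: pp0:2 pp1:1 pp2:2 pp3:1
Op 3: read(P0, v0) -> 26. No state change.
Op 4: write(P0, v2, 169). refcount(pp2)=2>1 -> COPY to pp4. 5 ppages; refcounts: pp0:2 pp1:1 pp2:1 pp3:1 pp4:1
Op 5: fork(P0) -> P2. 5 ppages; refcounts: pp0:3 pp1:2 pp2:1 pp3:1 pp4:2
Op 6: write(P0, v1, 175). refcount(pp1)=2>1 -> COPY to pp5. 6 ppages; refcounts: pp0:3 pp1:1 pp2:1 pp3:1 pp4:2 pp5:1
Op 7: read(P2, v0) -> 26. No state change.
Op 8: write(P1, v2, 199). refcount(pp2)=1 -> write in place. 6 ppages; refcounts: pp0:3 pp1:1 pp2:1 pp3:1 pp4:2 pp5:1
Op 9: fork(P0) -> P3. 6 ppages; refcounts: pp0:4 pp1:1 pp2:1 pp3:1 pp4:3 pp5:2

yes yes yes no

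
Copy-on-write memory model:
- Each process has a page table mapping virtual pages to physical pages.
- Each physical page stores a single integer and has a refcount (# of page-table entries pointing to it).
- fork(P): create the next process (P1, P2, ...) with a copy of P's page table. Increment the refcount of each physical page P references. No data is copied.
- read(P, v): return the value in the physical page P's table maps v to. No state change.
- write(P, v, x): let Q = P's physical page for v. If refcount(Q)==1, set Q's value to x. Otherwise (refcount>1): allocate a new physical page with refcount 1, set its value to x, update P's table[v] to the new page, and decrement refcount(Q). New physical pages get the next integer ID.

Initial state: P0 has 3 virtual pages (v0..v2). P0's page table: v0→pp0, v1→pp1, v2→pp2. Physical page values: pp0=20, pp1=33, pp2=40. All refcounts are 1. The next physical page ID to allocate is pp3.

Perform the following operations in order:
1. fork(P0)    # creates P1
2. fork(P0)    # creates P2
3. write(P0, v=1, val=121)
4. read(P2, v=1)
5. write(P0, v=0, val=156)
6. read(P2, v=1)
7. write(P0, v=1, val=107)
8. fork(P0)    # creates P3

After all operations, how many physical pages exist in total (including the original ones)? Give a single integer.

Answer: 5

Derivation:
Op 1: fork(P0) -> P1. 3 ppages; refcounts: pp0:2 pp1:2 pp2:2
Op 2: fork(P0) -> P2. 3 ppages; refcounts: pp0:3 pp1:3 pp2:3
Op 3: write(P0, v1, 121). refcount(pp1)=3>1 -> COPY to pp3. 4 ppages; refcounts: pp0:3 pp1:2 pp2:3 pp3:1
Op 4: read(P2, v1) -> 33. No state change.
Op 5: write(P0, v0, 156). refcount(pp0)=3>1 -> COPY to pp4. 5 ppages; refcounts: pp0:2 pp1:2 pp2:3 pp3:1 pp4:1
Op 6: read(P2, v1) -> 33. No state change.
Op 7: write(P0, v1, 107). refcount(pp3)=1 -> write in place. 5 ppages; refcounts: pp0:2 pp1:2 pp2:3 pp3:1 pp4:1
Op 8: fork(P0) -> P3. 5 ppages; refcounts: pp0:2 pp1:2 pp2:4 pp3:2 pp4:2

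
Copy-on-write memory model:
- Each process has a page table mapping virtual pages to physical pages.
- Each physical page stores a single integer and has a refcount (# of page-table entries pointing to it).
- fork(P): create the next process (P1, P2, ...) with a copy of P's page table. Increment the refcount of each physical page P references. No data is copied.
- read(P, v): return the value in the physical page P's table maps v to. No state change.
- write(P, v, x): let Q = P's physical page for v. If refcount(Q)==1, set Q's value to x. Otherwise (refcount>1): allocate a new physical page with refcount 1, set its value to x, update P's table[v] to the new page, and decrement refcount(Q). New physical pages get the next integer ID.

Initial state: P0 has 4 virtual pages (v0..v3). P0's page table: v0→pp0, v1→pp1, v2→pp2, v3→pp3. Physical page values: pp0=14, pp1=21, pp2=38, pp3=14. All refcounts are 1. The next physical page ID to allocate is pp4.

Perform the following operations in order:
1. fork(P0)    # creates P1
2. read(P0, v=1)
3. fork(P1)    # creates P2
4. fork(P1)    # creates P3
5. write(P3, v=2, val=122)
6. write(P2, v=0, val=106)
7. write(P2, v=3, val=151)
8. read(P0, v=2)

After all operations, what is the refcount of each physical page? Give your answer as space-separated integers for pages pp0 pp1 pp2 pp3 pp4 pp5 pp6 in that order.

Op 1: fork(P0) -> P1. 4 ppages; refcounts: pp0:2 pp1:2 pp2:2 pp3:2
Op 2: read(P0, v1) -> 21. No state change.
Op 3: fork(P1) -> P2. 4 ppages; refcounts: pp0:3 pp1:3 pp2:3 pp3:3
Op 4: fork(P1) -> P3. 4 ppages; refcounts: pp0:4 pp1:4 pp2:4 pp3:4
Op 5: write(P3, v2, 122). refcount(pp2)=4>1 -> COPY to pp4. 5 ppages; refcounts: pp0:4 pp1:4 pp2:3 pp3:4 pp4:1
Op 6: write(P2, v0, 106). refcount(pp0)=4>1 -> COPY to pp5. 6 ppages; refcounts: pp0:3 pp1:4 pp2:3 pp3:4 pp4:1 pp5:1
Op 7: write(P2, v3, 151). refcount(pp3)=4>1 -> COPY to pp6. 7 ppages; refcounts: pp0:3 pp1:4 pp2:3 pp3:3 pp4:1 pp5:1 pp6:1
Op 8: read(P0, v2) -> 38. No state change.

Answer: 3 4 3 3 1 1 1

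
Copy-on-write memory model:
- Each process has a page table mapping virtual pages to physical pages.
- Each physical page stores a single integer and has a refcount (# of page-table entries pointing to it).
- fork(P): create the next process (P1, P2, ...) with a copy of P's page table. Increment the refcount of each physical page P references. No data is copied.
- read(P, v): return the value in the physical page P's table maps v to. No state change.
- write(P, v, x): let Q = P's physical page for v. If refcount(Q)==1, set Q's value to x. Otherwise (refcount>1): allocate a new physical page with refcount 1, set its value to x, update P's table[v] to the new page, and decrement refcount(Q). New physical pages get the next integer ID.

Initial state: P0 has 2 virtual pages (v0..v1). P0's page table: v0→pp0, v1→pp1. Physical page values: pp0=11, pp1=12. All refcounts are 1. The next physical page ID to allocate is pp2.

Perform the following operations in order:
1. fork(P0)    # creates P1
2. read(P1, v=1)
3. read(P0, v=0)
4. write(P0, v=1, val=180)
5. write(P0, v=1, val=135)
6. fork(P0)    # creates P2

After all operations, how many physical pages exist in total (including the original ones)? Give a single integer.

Op 1: fork(P0) -> P1. 2 ppages; refcounts: pp0:2 pp1:2
Op 2: read(P1, v1) -> 12. No state change.
Op 3: read(P0, v0) -> 11. No state change.
Op 4: write(P0, v1, 180). refcount(pp1)=2>1 -> COPY to pp2. 3 ppages; refcounts: pp0:2 pp1:1 pp2:1
Op 5: write(P0, v1, 135). refcount(pp2)=1 -> write in place. 3 ppages; refcounts: pp0:2 pp1:1 pp2:1
Op 6: fork(P0) -> P2. 3 ppages; refcounts: pp0:3 pp1:1 pp2:2

Answer: 3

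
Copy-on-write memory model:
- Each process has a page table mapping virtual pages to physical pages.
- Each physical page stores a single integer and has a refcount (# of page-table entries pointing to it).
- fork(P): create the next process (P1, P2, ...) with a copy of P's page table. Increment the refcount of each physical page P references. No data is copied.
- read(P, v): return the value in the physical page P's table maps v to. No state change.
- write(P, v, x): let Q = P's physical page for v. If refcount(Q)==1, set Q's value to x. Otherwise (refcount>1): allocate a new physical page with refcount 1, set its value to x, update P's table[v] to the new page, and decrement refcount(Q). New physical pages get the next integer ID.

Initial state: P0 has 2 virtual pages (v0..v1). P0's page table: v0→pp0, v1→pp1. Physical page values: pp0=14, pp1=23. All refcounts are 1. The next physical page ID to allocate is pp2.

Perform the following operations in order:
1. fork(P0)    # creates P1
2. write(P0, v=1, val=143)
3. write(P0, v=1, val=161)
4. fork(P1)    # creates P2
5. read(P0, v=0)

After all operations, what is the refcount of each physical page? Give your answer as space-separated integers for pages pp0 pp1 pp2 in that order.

Op 1: fork(P0) -> P1. 2 ppages; refcounts: pp0:2 pp1:2
Op 2: write(P0, v1, 143). refcount(pp1)=2>1 -> COPY to pp2. 3 ppages; refcounts: pp0:2 pp1:1 pp2:1
Op 3: write(P0, v1, 161). refcount(pp2)=1 -> write in place. 3 ppages; refcounts: pp0:2 pp1:1 pp2:1
Op 4: fork(P1) -> P2. 3 ppages; refcounts: pp0:3 pp1:2 pp2:1
Op 5: read(P0, v0) -> 14. No state change.

Answer: 3 2 1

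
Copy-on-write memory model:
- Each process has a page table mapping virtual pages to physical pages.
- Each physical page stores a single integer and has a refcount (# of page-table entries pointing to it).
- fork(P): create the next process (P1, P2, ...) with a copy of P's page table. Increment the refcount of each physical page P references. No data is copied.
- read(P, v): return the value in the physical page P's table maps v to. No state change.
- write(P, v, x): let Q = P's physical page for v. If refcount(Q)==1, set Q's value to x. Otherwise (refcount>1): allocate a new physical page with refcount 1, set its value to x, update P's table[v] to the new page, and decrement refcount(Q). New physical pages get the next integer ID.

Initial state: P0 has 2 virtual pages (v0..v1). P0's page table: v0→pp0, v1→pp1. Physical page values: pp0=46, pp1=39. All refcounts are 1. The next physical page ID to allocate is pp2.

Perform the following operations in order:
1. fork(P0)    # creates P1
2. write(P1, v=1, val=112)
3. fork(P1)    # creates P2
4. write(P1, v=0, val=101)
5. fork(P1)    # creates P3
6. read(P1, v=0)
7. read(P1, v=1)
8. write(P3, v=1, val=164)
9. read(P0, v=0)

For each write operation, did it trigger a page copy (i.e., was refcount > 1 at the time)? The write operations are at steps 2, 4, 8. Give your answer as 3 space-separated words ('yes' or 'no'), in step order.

Op 1: fork(P0) -> P1. 2 ppages; refcounts: pp0:2 pp1:2
Op 2: write(P1, v1, 112). refcount(pp1)=2>1 -> COPY to pp2. 3 ppages; refcounts: pp0:2 pp1:1 pp2:1
Op 3: fork(P1) -> P2. 3 ppages; refcounts: pp0:3 pp1:1 pp2:2
Op 4: write(P1, v0, 101). refcount(pp0)=3>1 -> COPY to pp3. 4 ppages; refcounts: pp0:2 pp1:1 pp2:2 pp3:1
Op 5: fork(P1) -> P3. 4 ppages; refcounts: pp0:2 pp1:1 pp2:3 pp3:2
Op 6: read(P1, v0) -> 101. No state change.
Op 7: read(P1, v1) -> 112. No state change.
Op 8: write(P3, v1, 164). refcount(pp2)=3>1 -> COPY to pp4. 5 ppages; refcounts: pp0:2 pp1:1 pp2:2 pp3:2 pp4:1
Op 9: read(P0, v0) -> 46. No state change.

yes yes yes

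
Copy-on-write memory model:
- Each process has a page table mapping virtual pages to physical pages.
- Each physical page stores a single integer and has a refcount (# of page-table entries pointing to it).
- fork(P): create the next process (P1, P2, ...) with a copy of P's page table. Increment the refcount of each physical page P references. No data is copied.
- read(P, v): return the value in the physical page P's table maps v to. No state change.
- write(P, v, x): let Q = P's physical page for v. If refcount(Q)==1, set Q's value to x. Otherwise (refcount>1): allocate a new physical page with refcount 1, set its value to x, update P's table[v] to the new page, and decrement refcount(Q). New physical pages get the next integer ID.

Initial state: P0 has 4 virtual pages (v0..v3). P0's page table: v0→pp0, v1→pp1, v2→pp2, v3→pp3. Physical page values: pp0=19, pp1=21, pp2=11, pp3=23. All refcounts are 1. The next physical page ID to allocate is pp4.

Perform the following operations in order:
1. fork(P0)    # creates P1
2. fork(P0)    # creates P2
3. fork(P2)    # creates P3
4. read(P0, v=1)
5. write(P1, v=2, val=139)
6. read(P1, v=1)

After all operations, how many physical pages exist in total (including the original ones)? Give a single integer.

Op 1: fork(P0) -> P1. 4 ppages; refcounts: pp0:2 pp1:2 pp2:2 pp3:2
Op 2: fork(P0) -> P2. 4 ppages; refcounts: pp0:3 pp1:3 pp2:3 pp3:3
Op 3: fork(P2) -> P3. 4 ppages; refcounts: pp0:4 pp1:4 pp2:4 pp3:4
Op 4: read(P0, v1) -> 21. No state change.
Op 5: write(P1, v2, 139). refcount(pp2)=4>1 -> COPY to pp4. 5 ppages; refcounts: pp0:4 pp1:4 pp2:3 pp3:4 pp4:1
Op 6: read(P1, v1) -> 21. No state change.

Answer: 5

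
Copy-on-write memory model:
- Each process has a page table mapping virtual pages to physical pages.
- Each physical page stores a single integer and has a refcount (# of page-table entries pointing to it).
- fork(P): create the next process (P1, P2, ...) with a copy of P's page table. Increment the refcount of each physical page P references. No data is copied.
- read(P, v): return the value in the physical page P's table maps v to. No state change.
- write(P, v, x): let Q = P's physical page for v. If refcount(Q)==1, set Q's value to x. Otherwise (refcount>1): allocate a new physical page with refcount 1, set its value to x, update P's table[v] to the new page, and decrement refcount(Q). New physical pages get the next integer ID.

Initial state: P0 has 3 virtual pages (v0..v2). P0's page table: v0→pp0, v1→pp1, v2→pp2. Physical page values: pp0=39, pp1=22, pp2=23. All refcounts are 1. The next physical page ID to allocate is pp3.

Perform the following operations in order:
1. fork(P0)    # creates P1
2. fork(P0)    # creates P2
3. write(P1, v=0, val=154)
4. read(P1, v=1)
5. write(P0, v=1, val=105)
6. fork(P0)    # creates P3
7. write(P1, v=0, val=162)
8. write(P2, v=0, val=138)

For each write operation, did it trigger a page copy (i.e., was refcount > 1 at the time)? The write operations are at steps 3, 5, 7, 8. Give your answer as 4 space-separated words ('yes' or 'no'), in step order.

Op 1: fork(P0) -> P1. 3 ppages; refcounts: pp0:2 pp1:2 pp2:2
Op 2: fork(P0) -> P2. 3 ppages; refcounts: pp0:3 pp1:3 pp2:3
Op 3: write(P1, v0, 154). refcount(pp0)=3>1 -> COPY to pp3. 4 ppages; refcounts: pp0:2 pp1:3 pp2:3 pp3:1
Op 4: read(P1, v1) -> 22. No state change.
Op 5: write(P0, v1, 105). refcount(pp1)=3>1 -> COPY to pp4. 5 ppages; refcounts: pp0:2 pp1:2 pp2:3 pp3:1 pp4:1
Op 6: fork(P0) -> P3. 5 ppages; refcounts: pp0:3 pp1:2 pp2:4 pp3:1 pp4:2
Op 7: write(P1, v0, 162). refcount(pp3)=1 -> write in place. 5 ppages; refcounts: pp0:3 pp1:2 pp2:4 pp3:1 pp4:2
Op 8: write(P2, v0, 138). refcount(pp0)=3>1 -> COPY to pp5. 6 ppages; refcounts: pp0:2 pp1:2 pp2:4 pp3:1 pp4:2 pp5:1

yes yes no yes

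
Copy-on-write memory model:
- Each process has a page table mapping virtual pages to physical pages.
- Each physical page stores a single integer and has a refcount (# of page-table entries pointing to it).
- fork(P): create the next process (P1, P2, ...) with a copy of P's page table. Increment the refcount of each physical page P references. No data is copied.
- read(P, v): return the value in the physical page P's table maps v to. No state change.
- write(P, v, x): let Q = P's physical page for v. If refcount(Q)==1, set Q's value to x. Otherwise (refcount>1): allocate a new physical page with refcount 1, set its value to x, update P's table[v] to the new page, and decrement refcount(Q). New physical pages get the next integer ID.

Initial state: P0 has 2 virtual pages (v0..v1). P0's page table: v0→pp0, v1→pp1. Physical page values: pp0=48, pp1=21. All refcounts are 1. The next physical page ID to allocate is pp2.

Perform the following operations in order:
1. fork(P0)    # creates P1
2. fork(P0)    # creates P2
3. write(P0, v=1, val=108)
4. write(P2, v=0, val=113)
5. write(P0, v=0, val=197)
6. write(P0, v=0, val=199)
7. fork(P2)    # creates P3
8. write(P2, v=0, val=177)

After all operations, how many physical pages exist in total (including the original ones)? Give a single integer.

Op 1: fork(P0) -> P1. 2 ppages; refcounts: pp0:2 pp1:2
Op 2: fork(P0) -> P2. 2 ppages; refcounts: pp0:3 pp1:3
Op 3: write(P0, v1, 108). refcount(pp1)=3>1 -> COPY to pp2. 3 ppages; refcounts: pp0:3 pp1:2 pp2:1
Op 4: write(P2, v0, 113). refcount(pp0)=3>1 -> COPY to pp3. 4 ppages; refcounts: pp0:2 pp1:2 pp2:1 pp3:1
Op 5: write(P0, v0, 197). refcount(pp0)=2>1 -> COPY to pp4. 5 ppages; refcounts: pp0:1 pp1:2 pp2:1 pp3:1 pp4:1
Op 6: write(P0, v0, 199). refcount(pp4)=1 -> write in place. 5 ppages; refcounts: pp0:1 pp1:2 pp2:1 pp3:1 pp4:1
Op 7: fork(P2) -> P3. 5 ppages; refcounts: pp0:1 pp1:3 pp2:1 pp3:2 pp4:1
Op 8: write(P2, v0, 177). refcount(pp3)=2>1 -> COPY to pp5. 6 ppages; refcounts: pp0:1 pp1:3 pp2:1 pp3:1 pp4:1 pp5:1

Answer: 6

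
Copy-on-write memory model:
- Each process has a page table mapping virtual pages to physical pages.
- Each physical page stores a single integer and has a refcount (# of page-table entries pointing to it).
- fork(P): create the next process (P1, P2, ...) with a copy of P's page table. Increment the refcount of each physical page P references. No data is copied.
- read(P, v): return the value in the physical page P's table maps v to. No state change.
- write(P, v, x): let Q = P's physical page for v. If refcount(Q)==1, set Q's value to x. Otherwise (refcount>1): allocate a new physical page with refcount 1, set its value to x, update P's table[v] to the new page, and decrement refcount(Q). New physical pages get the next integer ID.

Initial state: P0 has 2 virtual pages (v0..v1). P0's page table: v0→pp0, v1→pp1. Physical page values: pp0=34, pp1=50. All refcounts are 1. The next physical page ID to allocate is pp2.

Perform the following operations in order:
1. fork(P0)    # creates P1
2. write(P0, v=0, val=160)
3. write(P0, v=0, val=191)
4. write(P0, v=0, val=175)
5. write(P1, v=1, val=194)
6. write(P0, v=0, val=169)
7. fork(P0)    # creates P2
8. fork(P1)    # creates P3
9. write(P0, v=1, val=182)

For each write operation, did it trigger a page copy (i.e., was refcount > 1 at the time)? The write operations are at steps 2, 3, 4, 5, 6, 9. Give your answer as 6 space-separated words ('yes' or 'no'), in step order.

Op 1: fork(P0) -> P1. 2 ppages; refcounts: pp0:2 pp1:2
Op 2: write(P0, v0, 160). refcount(pp0)=2>1 -> COPY to pp2. 3 ppages; refcounts: pp0:1 pp1:2 pp2:1
Op 3: write(P0, v0, 191). refcount(pp2)=1 -> write in place. 3 ppages; refcounts: pp0:1 pp1:2 pp2:1
Op 4: write(P0, v0, 175). refcount(pp2)=1 -> write in place. 3 ppages; refcounts: pp0:1 pp1:2 pp2:1
Op 5: write(P1, v1, 194). refcount(pp1)=2>1 -> COPY to pp3. 4 ppages; refcounts: pp0:1 pp1:1 pp2:1 pp3:1
Op 6: write(P0, v0, 169). refcount(pp2)=1 -> write in place. 4 ppages; refcounts: pp0:1 pp1:1 pp2:1 pp3:1
Op 7: fork(P0) -> P2. 4 ppages; refcounts: pp0:1 pp1:2 pp2:2 pp3:1
Op 8: fork(P1) -> P3. 4 ppages; refcounts: pp0:2 pp1:2 pp2:2 pp3:2
Op 9: write(P0, v1, 182). refcount(pp1)=2>1 -> COPY to pp4. 5 ppages; refcounts: pp0:2 pp1:1 pp2:2 pp3:2 pp4:1

yes no no yes no yes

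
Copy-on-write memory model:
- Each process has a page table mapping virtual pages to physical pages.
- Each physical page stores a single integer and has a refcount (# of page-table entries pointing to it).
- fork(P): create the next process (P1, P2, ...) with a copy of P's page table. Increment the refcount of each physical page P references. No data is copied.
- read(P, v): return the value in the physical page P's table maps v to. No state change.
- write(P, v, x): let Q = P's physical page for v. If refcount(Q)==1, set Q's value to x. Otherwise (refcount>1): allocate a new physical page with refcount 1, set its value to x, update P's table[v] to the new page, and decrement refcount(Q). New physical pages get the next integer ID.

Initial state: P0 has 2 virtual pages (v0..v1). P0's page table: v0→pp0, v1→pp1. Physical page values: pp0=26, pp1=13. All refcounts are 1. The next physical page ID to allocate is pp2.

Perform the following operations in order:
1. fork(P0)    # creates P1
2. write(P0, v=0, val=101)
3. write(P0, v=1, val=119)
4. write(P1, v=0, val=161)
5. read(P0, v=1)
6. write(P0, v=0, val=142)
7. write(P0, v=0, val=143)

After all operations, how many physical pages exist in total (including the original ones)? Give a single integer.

Op 1: fork(P0) -> P1. 2 ppages; refcounts: pp0:2 pp1:2
Op 2: write(P0, v0, 101). refcount(pp0)=2>1 -> COPY to pp2. 3 ppages; refcounts: pp0:1 pp1:2 pp2:1
Op 3: write(P0, v1, 119). refcount(pp1)=2>1 -> COPY to pp3. 4 ppages; refcounts: pp0:1 pp1:1 pp2:1 pp3:1
Op 4: write(P1, v0, 161). refcount(pp0)=1 -> write in place. 4 ppages; refcounts: pp0:1 pp1:1 pp2:1 pp3:1
Op 5: read(P0, v1) -> 119. No state change.
Op 6: write(P0, v0, 142). refcount(pp2)=1 -> write in place. 4 ppages; refcounts: pp0:1 pp1:1 pp2:1 pp3:1
Op 7: write(P0, v0, 143). refcount(pp2)=1 -> write in place. 4 ppages; refcounts: pp0:1 pp1:1 pp2:1 pp3:1

Answer: 4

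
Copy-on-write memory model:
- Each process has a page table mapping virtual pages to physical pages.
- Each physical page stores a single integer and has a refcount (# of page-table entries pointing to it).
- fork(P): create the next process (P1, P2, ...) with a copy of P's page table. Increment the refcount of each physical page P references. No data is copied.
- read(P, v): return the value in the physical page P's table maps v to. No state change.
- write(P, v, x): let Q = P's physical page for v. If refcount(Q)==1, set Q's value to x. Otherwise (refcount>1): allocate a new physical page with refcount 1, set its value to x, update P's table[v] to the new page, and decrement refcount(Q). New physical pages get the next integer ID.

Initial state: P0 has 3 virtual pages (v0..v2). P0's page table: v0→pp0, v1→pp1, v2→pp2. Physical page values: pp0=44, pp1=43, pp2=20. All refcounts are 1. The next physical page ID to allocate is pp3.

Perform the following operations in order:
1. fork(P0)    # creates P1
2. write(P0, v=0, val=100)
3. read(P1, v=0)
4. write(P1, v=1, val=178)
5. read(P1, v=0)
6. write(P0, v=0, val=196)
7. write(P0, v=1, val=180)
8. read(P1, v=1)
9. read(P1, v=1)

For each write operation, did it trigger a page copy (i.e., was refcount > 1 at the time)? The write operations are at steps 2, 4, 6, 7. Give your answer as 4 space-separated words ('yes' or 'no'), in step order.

Op 1: fork(P0) -> P1. 3 ppages; refcounts: pp0:2 pp1:2 pp2:2
Op 2: write(P0, v0, 100). refcount(pp0)=2>1 -> COPY to pp3. 4 ppages; refcounts: pp0:1 pp1:2 pp2:2 pp3:1
Op 3: read(P1, v0) -> 44. No state change.
Op 4: write(P1, v1, 178). refcount(pp1)=2>1 -> COPY to pp4. 5 ppages; refcounts: pp0:1 pp1:1 pp2:2 pp3:1 pp4:1
Op 5: read(P1, v0) -> 44. No state change.
Op 6: write(P0, v0, 196). refcount(pp3)=1 -> write in place. 5 ppages; refcounts: pp0:1 pp1:1 pp2:2 pp3:1 pp4:1
Op 7: write(P0, v1, 180). refcount(pp1)=1 -> write in place. 5 ppages; refcounts: pp0:1 pp1:1 pp2:2 pp3:1 pp4:1
Op 8: read(P1, v1) -> 178. No state change.
Op 9: read(P1, v1) -> 178. No state change.

yes yes no no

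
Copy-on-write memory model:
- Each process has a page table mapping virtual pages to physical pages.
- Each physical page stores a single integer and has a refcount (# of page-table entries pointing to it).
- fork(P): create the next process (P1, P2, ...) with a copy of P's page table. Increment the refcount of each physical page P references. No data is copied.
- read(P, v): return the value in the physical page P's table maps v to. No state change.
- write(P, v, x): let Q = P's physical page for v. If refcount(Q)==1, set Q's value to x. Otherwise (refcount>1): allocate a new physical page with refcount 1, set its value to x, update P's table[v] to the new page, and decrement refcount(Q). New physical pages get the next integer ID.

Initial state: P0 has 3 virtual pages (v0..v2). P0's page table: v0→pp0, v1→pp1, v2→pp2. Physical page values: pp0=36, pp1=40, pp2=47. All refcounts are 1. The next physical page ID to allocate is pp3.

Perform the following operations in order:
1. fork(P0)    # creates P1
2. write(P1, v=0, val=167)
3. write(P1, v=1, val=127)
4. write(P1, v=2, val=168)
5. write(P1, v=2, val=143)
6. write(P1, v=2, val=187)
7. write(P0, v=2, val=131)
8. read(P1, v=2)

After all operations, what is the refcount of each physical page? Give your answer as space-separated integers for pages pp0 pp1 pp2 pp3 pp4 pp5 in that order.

Op 1: fork(P0) -> P1. 3 ppages; refcounts: pp0:2 pp1:2 pp2:2
Op 2: write(P1, v0, 167). refcount(pp0)=2>1 -> COPY to pp3. 4 ppages; refcounts: pp0:1 pp1:2 pp2:2 pp3:1
Op 3: write(P1, v1, 127). refcount(pp1)=2>1 -> COPY to pp4. 5 ppages; refcounts: pp0:1 pp1:1 pp2:2 pp3:1 pp4:1
Op 4: write(P1, v2, 168). refcount(pp2)=2>1 -> COPY to pp5. 6 ppages; refcounts: pp0:1 pp1:1 pp2:1 pp3:1 pp4:1 pp5:1
Op 5: write(P1, v2, 143). refcount(pp5)=1 -> write in place. 6 ppages; refcounts: pp0:1 pp1:1 pp2:1 pp3:1 pp4:1 pp5:1
Op 6: write(P1, v2, 187). refcount(pp5)=1 -> write in place. 6 ppages; refcounts: pp0:1 pp1:1 pp2:1 pp3:1 pp4:1 pp5:1
Op 7: write(P0, v2, 131). refcount(pp2)=1 -> write in place. 6 ppages; refcounts: pp0:1 pp1:1 pp2:1 pp3:1 pp4:1 pp5:1
Op 8: read(P1, v2) -> 187. No state change.

Answer: 1 1 1 1 1 1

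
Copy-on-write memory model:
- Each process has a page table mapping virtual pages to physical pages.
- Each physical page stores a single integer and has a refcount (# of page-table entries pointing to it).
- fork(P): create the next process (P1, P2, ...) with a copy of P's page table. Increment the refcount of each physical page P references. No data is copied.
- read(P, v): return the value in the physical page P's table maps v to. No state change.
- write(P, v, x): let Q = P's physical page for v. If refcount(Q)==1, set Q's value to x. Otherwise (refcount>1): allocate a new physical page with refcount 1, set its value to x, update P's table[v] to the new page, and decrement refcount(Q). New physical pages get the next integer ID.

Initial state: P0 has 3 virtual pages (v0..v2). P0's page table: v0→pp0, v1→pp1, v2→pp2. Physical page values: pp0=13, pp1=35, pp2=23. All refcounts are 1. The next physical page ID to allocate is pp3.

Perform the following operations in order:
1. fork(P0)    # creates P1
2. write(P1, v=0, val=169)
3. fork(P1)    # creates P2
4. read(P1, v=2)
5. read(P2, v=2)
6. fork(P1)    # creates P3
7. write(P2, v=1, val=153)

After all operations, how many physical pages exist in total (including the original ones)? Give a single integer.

Op 1: fork(P0) -> P1. 3 ppages; refcounts: pp0:2 pp1:2 pp2:2
Op 2: write(P1, v0, 169). refcount(pp0)=2>1 -> COPY to pp3. 4 ppages; refcounts: pp0:1 pp1:2 pp2:2 pp3:1
Op 3: fork(P1) -> P2. 4 ppages; refcounts: pp0:1 pp1:3 pp2:3 pp3:2
Op 4: read(P1, v2) -> 23. No state change.
Op 5: read(P2, v2) -> 23. No state change.
Op 6: fork(P1) -> P3. 4 ppages; refcounts: pp0:1 pp1:4 pp2:4 pp3:3
Op 7: write(P2, v1, 153). refcount(pp1)=4>1 -> COPY to pp4. 5 ppages; refcounts: pp0:1 pp1:3 pp2:4 pp3:3 pp4:1

Answer: 5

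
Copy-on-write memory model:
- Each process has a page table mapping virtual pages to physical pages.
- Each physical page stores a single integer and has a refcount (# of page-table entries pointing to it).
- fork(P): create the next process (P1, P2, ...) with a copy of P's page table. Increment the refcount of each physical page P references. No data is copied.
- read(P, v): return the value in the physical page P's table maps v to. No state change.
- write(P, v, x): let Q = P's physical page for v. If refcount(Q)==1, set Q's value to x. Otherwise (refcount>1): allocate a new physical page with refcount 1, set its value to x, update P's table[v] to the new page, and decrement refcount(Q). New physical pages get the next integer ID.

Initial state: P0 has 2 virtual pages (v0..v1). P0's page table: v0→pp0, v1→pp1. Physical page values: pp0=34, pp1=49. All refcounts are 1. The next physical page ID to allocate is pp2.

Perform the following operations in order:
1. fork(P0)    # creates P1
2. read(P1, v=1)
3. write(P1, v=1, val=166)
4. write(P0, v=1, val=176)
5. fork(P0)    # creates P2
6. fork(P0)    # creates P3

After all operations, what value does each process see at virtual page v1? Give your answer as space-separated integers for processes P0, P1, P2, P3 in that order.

Op 1: fork(P0) -> P1. 2 ppages; refcounts: pp0:2 pp1:2
Op 2: read(P1, v1) -> 49. No state change.
Op 3: write(P1, v1, 166). refcount(pp1)=2>1 -> COPY to pp2. 3 ppages; refcounts: pp0:2 pp1:1 pp2:1
Op 4: write(P0, v1, 176). refcount(pp1)=1 -> write in place. 3 ppages; refcounts: pp0:2 pp1:1 pp2:1
Op 5: fork(P0) -> P2. 3 ppages; refcounts: pp0:3 pp1:2 pp2:1
Op 6: fork(P0) -> P3. 3 ppages; refcounts: pp0:4 pp1:3 pp2:1
P0: v1 -> pp1 = 176
P1: v1 -> pp2 = 166
P2: v1 -> pp1 = 176
P3: v1 -> pp1 = 176

Answer: 176 166 176 176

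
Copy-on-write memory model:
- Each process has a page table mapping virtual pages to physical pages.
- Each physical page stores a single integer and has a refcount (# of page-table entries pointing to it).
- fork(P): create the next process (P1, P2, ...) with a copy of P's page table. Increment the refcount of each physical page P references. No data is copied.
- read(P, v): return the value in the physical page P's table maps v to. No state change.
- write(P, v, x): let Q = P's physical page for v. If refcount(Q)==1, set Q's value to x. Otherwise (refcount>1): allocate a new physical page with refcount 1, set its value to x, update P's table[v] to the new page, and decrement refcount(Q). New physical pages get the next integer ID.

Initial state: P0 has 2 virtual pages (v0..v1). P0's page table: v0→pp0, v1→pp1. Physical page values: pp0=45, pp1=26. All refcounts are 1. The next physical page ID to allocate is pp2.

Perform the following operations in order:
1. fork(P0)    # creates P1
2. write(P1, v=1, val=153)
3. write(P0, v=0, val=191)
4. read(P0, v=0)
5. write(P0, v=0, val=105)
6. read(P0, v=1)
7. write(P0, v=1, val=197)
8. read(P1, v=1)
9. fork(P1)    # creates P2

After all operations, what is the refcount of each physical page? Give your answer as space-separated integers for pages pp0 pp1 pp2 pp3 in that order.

Answer: 2 1 2 1

Derivation:
Op 1: fork(P0) -> P1. 2 ppages; refcounts: pp0:2 pp1:2
Op 2: write(P1, v1, 153). refcount(pp1)=2>1 -> COPY to pp2. 3 ppages; refcounts: pp0:2 pp1:1 pp2:1
Op 3: write(P0, v0, 191). refcount(pp0)=2>1 -> COPY to pp3. 4 ppages; refcounts: pp0:1 pp1:1 pp2:1 pp3:1
Op 4: read(P0, v0) -> 191. No state change.
Op 5: write(P0, v0, 105). refcount(pp3)=1 -> write in place. 4 ppages; refcounts: pp0:1 pp1:1 pp2:1 pp3:1
Op 6: read(P0, v1) -> 26. No state change.
Op 7: write(P0, v1, 197). refcount(pp1)=1 -> write in place. 4 ppages; refcounts: pp0:1 pp1:1 pp2:1 pp3:1
Op 8: read(P1, v1) -> 153. No state change.
Op 9: fork(P1) -> P2. 4 ppages; refcounts: pp0:2 pp1:1 pp2:2 pp3:1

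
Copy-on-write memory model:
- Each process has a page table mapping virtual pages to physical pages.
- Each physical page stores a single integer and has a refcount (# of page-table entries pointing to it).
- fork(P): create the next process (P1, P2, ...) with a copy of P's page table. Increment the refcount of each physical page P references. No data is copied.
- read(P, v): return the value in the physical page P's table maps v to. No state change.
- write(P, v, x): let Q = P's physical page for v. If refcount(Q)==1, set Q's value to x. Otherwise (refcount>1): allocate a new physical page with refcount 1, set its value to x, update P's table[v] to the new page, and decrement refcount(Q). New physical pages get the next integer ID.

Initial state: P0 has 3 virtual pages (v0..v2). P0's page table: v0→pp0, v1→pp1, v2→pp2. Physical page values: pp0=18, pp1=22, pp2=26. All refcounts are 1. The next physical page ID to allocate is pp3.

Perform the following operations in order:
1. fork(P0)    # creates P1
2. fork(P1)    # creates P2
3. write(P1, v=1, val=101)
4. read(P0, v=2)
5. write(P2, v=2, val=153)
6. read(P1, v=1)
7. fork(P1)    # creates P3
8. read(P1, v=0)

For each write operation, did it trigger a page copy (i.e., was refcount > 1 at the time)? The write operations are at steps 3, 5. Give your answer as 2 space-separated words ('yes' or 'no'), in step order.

Op 1: fork(P0) -> P1. 3 ppages; refcounts: pp0:2 pp1:2 pp2:2
Op 2: fork(P1) -> P2. 3 ppages; refcounts: pp0:3 pp1:3 pp2:3
Op 3: write(P1, v1, 101). refcount(pp1)=3>1 -> COPY to pp3. 4 ppages; refcounts: pp0:3 pp1:2 pp2:3 pp3:1
Op 4: read(P0, v2) -> 26. No state change.
Op 5: write(P2, v2, 153). refcount(pp2)=3>1 -> COPY to pp4. 5 ppages; refcounts: pp0:3 pp1:2 pp2:2 pp3:1 pp4:1
Op 6: read(P1, v1) -> 101. No state change.
Op 7: fork(P1) -> P3. 5 ppages; refcounts: pp0:4 pp1:2 pp2:3 pp3:2 pp4:1
Op 8: read(P1, v0) -> 18. No state change.

yes yes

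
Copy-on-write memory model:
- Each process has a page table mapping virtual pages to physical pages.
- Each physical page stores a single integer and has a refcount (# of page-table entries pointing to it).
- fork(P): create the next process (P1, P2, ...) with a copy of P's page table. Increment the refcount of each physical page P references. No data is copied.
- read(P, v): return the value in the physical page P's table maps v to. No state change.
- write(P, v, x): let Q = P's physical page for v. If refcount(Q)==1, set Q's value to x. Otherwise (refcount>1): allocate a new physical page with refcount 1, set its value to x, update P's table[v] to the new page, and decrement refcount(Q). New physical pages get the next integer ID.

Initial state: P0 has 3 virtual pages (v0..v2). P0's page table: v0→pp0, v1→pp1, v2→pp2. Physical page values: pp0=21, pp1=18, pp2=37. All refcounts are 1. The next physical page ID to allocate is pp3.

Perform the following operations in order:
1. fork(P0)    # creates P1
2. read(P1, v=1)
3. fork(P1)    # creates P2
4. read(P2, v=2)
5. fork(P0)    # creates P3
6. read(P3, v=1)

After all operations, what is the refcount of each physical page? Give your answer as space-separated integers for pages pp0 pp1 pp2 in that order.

Answer: 4 4 4

Derivation:
Op 1: fork(P0) -> P1. 3 ppages; refcounts: pp0:2 pp1:2 pp2:2
Op 2: read(P1, v1) -> 18. No state change.
Op 3: fork(P1) -> P2. 3 ppages; refcounts: pp0:3 pp1:3 pp2:3
Op 4: read(P2, v2) -> 37. No state change.
Op 5: fork(P0) -> P3. 3 ppages; refcounts: pp0:4 pp1:4 pp2:4
Op 6: read(P3, v1) -> 18. No state change.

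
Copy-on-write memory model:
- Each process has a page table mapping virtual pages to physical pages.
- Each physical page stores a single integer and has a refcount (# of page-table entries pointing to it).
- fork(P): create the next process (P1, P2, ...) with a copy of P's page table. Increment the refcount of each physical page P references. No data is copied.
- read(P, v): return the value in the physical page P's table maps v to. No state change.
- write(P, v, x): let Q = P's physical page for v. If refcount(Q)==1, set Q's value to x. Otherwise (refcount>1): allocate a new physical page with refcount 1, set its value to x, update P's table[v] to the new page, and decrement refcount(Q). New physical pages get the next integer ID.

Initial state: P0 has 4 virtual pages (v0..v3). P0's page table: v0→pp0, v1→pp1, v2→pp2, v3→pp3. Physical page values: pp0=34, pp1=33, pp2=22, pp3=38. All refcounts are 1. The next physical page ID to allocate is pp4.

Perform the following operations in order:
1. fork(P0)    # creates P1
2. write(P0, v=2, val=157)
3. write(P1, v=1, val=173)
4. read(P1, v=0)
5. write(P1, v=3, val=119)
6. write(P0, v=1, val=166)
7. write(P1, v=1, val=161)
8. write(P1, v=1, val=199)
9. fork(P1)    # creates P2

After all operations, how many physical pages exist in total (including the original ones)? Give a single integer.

Op 1: fork(P0) -> P1. 4 ppages; refcounts: pp0:2 pp1:2 pp2:2 pp3:2
Op 2: write(P0, v2, 157). refcount(pp2)=2>1 -> COPY to pp4. 5 ppages; refcounts: pp0:2 pp1:2 pp2:1 pp3:2 pp4:1
Op 3: write(P1, v1, 173). refcount(pp1)=2>1 -> COPY to pp5. 6 ppages; refcounts: pp0:2 pp1:1 pp2:1 pp3:2 pp4:1 pp5:1
Op 4: read(P1, v0) -> 34. No state change.
Op 5: write(P1, v3, 119). refcount(pp3)=2>1 -> COPY to pp6. 7 ppages; refcounts: pp0:2 pp1:1 pp2:1 pp3:1 pp4:1 pp5:1 pp6:1
Op 6: write(P0, v1, 166). refcount(pp1)=1 -> write in place. 7 ppages; refcounts: pp0:2 pp1:1 pp2:1 pp3:1 pp4:1 pp5:1 pp6:1
Op 7: write(P1, v1, 161). refcount(pp5)=1 -> write in place. 7 ppages; refcounts: pp0:2 pp1:1 pp2:1 pp3:1 pp4:1 pp5:1 pp6:1
Op 8: write(P1, v1, 199). refcount(pp5)=1 -> write in place. 7 ppages; refcounts: pp0:2 pp1:1 pp2:1 pp3:1 pp4:1 pp5:1 pp6:1
Op 9: fork(P1) -> P2. 7 ppages; refcounts: pp0:3 pp1:1 pp2:2 pp3:1 pp4:1 pp5:2 pp6:2

Answer: 7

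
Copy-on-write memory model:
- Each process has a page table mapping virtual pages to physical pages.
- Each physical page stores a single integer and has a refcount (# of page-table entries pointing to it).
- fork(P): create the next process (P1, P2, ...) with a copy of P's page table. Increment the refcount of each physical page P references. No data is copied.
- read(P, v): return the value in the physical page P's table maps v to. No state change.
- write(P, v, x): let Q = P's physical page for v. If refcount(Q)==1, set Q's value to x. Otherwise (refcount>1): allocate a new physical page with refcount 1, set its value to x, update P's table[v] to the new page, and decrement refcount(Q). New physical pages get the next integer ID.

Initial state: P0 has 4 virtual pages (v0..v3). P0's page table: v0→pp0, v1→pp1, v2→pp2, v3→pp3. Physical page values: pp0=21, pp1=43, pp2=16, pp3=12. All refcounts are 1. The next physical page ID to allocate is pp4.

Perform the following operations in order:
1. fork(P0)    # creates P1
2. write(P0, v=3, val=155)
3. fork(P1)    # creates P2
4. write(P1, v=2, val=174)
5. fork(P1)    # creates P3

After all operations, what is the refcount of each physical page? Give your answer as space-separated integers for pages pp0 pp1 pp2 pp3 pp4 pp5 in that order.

Answer: 4 4 2 3 1 2

Derivation:
Op 1: fork(P0) -> P1. 4 ppages; refcounts: pp0:2 pp1:2 pp2:2 pp3:2
Op 2: write(P0, v3, 155). refcount(pp3)=2>1 -> COPY to pp4. 5 ppages; refcounts: pp0:2 pp1:2 pp2:2 pp3:1 pp4:1
Op 3: fork(P1) -> P2. 5 ppages; refcounts: pp0:3 pp1:3 pp2:3 pp3:2 pp4:1
Op 4: write(P1, v2, 174). refcount(pp2)=3>1 -> COPY to pp5. 6 ppages; refcounts: pp0:3 pp1:3 pp2:2 pp3:2 pp4:1 pp5:1
Op 5: fork(P1) -> P3. 6 ppages; refcounts: pp0:4 pp1:4 pp2:2 pp3:3 pp4:1 pp5:2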